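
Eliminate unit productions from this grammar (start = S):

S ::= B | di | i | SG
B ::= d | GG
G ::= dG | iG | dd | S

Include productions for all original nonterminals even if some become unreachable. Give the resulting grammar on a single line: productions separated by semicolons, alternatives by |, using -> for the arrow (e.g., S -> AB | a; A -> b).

Unit productions: G->S, S->B.
Unit pairs (A ⇒* B via units): (G,B), (G,S), (S,B).
S: inherits non-unit rules of {B, S} → GG | SG | d | di | i.
B: inherits non-unit rules of {B} → GG | d.
G: inherits non-unit rules of {B, G, S} → GG | SG | d | dG | dd | di | i | iG.

S -> d | i | GG | SG | di; B -> d | GG; G -> d | i | GG | SG | dG | dd | di | iG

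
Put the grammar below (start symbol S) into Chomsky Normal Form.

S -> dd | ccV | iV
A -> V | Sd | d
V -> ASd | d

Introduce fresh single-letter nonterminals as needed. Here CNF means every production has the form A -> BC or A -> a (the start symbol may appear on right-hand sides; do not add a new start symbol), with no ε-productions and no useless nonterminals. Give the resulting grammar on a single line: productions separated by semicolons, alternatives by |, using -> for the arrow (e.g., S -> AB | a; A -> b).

S -> BB | CF | DV; A -> d | AE | SB; B -> d; C -> c; D -> i; E -> SB; F -> CV; G -> SB; V -> d | AG

No ε-productions.
After unit-elimination: S -> dd | iV | ccV; A -> d | Sd | ASd; V -> d | ASd.
TERM: introduce C -> c, B -> d, D -> i and substitute in every rule of length ≥2.
BIN: A -> ASB becomes A -> AE, E -> SB; S -> CCV becomes S -> CF, F -> CV; V -> ASB becomes V -> AG, G -> SB.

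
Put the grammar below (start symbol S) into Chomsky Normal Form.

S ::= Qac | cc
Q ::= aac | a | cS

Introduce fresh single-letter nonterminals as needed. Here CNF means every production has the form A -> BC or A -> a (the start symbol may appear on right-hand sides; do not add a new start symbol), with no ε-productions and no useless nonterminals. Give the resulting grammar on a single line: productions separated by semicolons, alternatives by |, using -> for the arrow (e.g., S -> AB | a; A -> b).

S -> BB | QD; A -> a; B -> c; C -> AB; D -> AB; Q -> a | AC | BS

No ε-productions.
No unit productions to eliminate.
TERM: introduce A -> a, B -> c and substitute in every rule of length ≥2.
BIN: Q -> AAB becomes Q -> AC, C -> AB; S -> QAB becomes S -> QD, D -> AB.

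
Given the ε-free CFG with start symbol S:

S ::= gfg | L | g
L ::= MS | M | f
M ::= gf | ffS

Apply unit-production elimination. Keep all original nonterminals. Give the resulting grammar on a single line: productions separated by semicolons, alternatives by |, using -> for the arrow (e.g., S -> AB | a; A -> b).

S -> f | g | MS | gf | ffS | gfg; L -> f | MS | gf | ffS; M -> gf | ffS

Unit productions: L->M, S->L.
Unit pairs (A ⇒* B via units): (L,M), (S,L), (S,M).
S: inherits non-unit rules of {L, M, S} → MS | f | ffS | g | gf | gfg.
L: inherits non-unit rules of {L, M} → MS | f | ffS | gf.
M: inherits non-unit rules of {M} → ffS | gf.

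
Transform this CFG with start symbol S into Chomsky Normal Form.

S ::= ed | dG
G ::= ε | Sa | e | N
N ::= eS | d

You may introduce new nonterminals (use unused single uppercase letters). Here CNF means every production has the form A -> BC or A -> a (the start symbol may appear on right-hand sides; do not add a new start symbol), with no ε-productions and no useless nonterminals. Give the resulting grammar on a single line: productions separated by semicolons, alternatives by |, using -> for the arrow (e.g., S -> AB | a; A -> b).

S -> d | BC | CG; A -> a; B -> e; C -> d; G -> d | e | BS | SA

Nullable: {G}; after ε-elimination: S -> d | dG | ed; G -> N | e | Sa; N -> d | eS.
After unit-elimination: S -> d | dG | ed; G -> d | e | Sa | eS; N -> d | eS.
TERM: introduce A -> a, C -> d, B -> e and substitute in every rule of length ≥2.
Drop unreachable/unproductive: N.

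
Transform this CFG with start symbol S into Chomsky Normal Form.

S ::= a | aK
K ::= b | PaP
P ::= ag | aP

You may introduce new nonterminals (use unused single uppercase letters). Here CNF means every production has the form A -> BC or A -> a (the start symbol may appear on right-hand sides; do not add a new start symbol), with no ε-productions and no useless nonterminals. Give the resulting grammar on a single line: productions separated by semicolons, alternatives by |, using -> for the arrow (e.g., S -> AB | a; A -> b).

No ε-productions.
No unit productions to eliminate.
TERM: introduce A -> a, B -> g and substitute in every rule of length ≥2.
BIN: K -> PAP becomes K -> PC, C -> AP.

S -> a | AK; A -> a; B -> g; C -> AP; K -> b | PC; P -> AB | AP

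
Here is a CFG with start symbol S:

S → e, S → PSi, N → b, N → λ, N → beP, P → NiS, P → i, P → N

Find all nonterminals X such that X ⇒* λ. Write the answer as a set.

{N, P}

Directly nullable (have an ε-rule): {N}.
P is nullable via P -> N (every symbol on the right is already known nullable).
Not nullable: S — each has a terminal in every rule's right-hand side or depends on a non-nullable symbol.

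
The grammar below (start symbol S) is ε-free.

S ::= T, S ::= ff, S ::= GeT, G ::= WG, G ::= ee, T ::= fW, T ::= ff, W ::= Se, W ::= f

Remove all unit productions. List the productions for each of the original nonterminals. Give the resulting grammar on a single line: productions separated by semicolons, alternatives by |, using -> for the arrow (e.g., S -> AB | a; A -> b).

Unit productions: S->T.
Unit pairs (A ⇒* B via units): (S,T).
S: inherits non-unit rules of {S, T} → GeT | fW | ff.
G: inherits non-unit rules of {G} → WG | ee.
T: inherits non-unit rules of {T} → fW | ff.
W: inherits non-unit rules of {W} → Se | f.

S -> fW | ff | GeT; G -> WG | ee; T -> fW | ff; W -> f | Se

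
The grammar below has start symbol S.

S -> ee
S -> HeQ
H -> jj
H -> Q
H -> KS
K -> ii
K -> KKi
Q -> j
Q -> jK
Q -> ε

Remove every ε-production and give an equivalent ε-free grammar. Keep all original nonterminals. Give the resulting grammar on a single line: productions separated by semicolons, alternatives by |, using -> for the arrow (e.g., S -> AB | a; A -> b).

S -> e | He | eQ | ee | HeQ; H -> Q | KS | jj; K -> ii | KKi; Q -> j | jK

Nullable set: {H, Q}.
S -> HeQ: H, Q nullable, giving He | HeQ | e | eQ.
H -> Q: Q nullable, giving Q.
Drop Q -> ε.
Unchanged (no nullable symbols): S -> ee; H -> KS; H -> jj; K -> KKi; K -> ii; Q -> j; Q -> jK.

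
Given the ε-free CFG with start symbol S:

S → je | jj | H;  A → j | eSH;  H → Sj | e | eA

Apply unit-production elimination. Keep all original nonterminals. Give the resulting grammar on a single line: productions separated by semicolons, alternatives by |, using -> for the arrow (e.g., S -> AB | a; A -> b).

Unit productions: S->H.
Unit pairs (A ⇒* B via units): (S,H).
S: inherits non-unit rules of {H, S} → Sj | e | eA | je | jj.
A: inherits non-unit rules of {A} → eSH | j.
H: inherits non-unit rules of {H} → Sj | e | eA.

S -> e | Sj | eA | je | jj; A -> j | eSH; H -> e | Sj | eA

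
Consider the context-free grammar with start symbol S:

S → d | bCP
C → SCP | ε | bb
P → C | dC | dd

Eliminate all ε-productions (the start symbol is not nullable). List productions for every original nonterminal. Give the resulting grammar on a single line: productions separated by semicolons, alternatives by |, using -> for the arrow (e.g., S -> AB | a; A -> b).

Nullable set: {C, P}.
S -> bCP: C, P nullable, giving b | bC | bCP | bP.
Drop C -> ε.
C -> SCP: C, P nullable, giving S | SC | SCP | SP.
P -> C: C nullable, giving C.
P -> dC: C nullable, giving d | dC.
Unchanged (no nullable symbols): S -> d; C -> bb; P -> dd.

S -> b | d | bC | bP | bCP; C -> S | SC | SP | bb | SCP; P -> C | d | dC | dd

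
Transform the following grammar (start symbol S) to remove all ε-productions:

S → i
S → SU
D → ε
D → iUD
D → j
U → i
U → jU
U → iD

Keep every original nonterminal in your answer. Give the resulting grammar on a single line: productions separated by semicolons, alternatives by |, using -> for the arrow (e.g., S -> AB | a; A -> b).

S -> i | SU; D -> j | iU | iUD; U -> i | iD | jU

Nullable set: {D}.
Drop D -> ε.
D -> iUD: D nullable, giving iU | iUD.
U -> iD: D nullable, giving i | iD.
Unchanged (no nullable symbols): S -> SU; S -> i; D -> j; U -> i; U -> jU.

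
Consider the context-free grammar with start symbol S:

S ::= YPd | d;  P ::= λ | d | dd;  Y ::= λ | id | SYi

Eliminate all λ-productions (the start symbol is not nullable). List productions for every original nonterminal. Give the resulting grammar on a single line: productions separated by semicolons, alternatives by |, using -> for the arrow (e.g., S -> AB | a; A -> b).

S -> d | Pd | Yd | YPd; P -> d | dd; Y -> Si | id | SYi

Nullable set: {P, Y}.
S -> YPd: Y, P nullable, giving Pd | YPd | Yd | d.
Drop P -> λ.
Drop Y -> λ.
Y -> SYi: Y nullable, giving SYi | Si.
Unchanged (no nullable symbols): S -> d; P -> d; P -> dd; Y -> id.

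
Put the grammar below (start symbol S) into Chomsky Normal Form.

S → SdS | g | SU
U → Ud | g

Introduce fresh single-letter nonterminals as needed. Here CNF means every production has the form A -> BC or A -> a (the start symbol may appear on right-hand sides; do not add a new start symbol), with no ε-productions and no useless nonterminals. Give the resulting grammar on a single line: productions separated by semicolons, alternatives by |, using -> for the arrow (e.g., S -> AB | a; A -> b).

S -> g | SB | SU; A -> d; B -> AS; U -> g | UA

No ε-productions.
No unit productions to eliminate.
TERM: introduce A -> d and substitute in every rule of length ≥2.
BIN: S -> SAS becomes S -> SB, B -> AS.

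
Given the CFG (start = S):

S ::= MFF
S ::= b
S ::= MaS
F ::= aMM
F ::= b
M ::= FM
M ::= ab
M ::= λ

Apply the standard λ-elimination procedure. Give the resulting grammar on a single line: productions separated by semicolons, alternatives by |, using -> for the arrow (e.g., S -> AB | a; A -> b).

Nullable set: {M}.
S -> MFF: M nullable, giving FF | MFF.
S -> MaS: M nullable, giving MaS | aS.
F -> aMM: M, M nullable, giving a | aM | aMM.
Drop M -> λ.
M -> FM: M nullable, giving F | FM.
Unchanged (no nullable symbols): S -> b; F -> b; M -> ab.

S -> b | FF | aS | MFF | MaS; F -> a | b | aM | aMM; M -> F | FM | ab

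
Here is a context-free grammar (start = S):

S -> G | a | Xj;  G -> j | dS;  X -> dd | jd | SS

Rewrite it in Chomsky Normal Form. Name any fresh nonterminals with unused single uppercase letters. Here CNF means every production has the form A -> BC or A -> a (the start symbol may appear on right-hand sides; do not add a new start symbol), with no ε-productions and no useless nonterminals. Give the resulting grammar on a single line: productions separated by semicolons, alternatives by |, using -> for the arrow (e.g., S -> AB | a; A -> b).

No ε-productions.
After unit-elimination: S -> a | j | Xj | dS; G -> j | dS; X -> SS | dd | jd.
TERM: introduce A -> d, B -> j and substitute in every rule of length ≥2.
Drop unreachable/unproductive: G.

S -> a | j | AS | XB; A -> d; B -> j; X -> AA | BA | SS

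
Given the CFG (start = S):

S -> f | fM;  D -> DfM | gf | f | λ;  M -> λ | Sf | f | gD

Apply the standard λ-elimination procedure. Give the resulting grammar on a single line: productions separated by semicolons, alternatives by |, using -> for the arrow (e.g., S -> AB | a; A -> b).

S -> f | fM; D -> f | Df | fM | gf | DfM; M -> f | g | Sf | gD

Nullable set: {D, M}.
S -> fM: M nullable, giving f | fM.
Drop D -> λ.
D -> DfM: D, M nullable, giving Df | DfM | f | fM.
Drop M -> λ.
M -> gD: D nullable, giving g | gD.
Unchanged (no nullable symbols): S -> f; D -> f; D -> gf; M -> Sf; M -> f.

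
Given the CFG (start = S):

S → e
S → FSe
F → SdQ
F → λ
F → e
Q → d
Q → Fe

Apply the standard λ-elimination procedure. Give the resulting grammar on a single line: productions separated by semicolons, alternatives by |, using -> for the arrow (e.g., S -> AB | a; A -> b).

Nullable set: {F}.
S -> FSe: F nullable, giving FSe | Se.
Drop F -> λ.
Q -> Fe: F nullable, giving Fe | e.
Unchanged (no nullable symbols): S -> e; F -> SdQ; F -> e; Q -> d.

S -> e | Se | FSe; F -> e | SdQ; Q -> d | e | Fe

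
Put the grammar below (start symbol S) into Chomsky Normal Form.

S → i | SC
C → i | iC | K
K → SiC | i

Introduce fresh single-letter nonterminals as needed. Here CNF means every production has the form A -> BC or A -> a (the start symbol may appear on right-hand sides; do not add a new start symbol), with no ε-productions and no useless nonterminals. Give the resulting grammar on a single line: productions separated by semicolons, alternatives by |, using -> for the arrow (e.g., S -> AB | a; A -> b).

No ε-productions.
After unit-elimination: S -> i | SC; C -> i | iC | SiC; K -> i | SiC.
TERM: introduce A -> i and substitute in every rule of length ≥2.
BIN: C -> SAC becomes C -> SB, B -> AC; K -> SAC becomes K -> SD, D -> AC.
Drop unreachable/unproductive: K.

S -> i | SC; A -> i; B -> AC; C -> i | AC | SB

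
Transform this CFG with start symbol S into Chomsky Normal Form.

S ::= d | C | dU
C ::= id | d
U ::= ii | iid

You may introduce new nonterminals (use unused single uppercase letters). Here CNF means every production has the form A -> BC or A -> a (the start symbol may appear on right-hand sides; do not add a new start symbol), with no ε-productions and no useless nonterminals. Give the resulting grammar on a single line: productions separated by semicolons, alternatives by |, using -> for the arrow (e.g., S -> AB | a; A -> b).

S -> d | AB | BU; A -> i; B -> d; D -> AB; U -> AA | AD

No ε-productions.
After unit-elimination: S -> d | dU | id; C -> d | id; U -> ii | iid.
TERM: introduce B -> d, A -> i and substitute in every rule of length ≥2.
BIN: U -> AAB becomes U -> AD, D -> AB.
Drop unreachable/unproductive: C.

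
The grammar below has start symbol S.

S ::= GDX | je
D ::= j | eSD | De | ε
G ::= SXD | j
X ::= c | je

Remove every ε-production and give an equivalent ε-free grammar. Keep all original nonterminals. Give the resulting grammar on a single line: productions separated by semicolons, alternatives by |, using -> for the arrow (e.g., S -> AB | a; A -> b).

Nullable set: {D}.
S -> GDX: D nullable, giving GDX | GX.
Drop D -> ε.
D -> De: D nullable, giving De | e.
D -> eSD: D nullable, giving eS | eSD.
G -> SXD: D nullable, giving SX | SXD.
Unchanged (no nullable symbols): S -> je; D -> j; G -> j; X -> c; X -> je.

S -> GX | je | GDX; D -> e | j | De | eS | eSD; G -> j | SX | SXD; X -> c | je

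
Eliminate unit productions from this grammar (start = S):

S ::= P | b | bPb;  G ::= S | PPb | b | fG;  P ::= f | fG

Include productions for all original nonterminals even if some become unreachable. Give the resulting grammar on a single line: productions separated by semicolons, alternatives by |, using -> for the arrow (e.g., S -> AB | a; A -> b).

S -> b | f | fG | bPb; G -> b | f | fG | PPb | bPb; P -> f | fG

Unit productions: G->S, S->P.
Unit pairs (A ⇒* B via units): (G,P), (G,S), (S,P).
S: inherits non-unit rules of {P, S} → b | bPb | f | fG.
G: inherits non-unit rules of {G, P, S} → PPb | b | bPb | f | fG.
P: inherits non-unit rules of {P} → f | fG.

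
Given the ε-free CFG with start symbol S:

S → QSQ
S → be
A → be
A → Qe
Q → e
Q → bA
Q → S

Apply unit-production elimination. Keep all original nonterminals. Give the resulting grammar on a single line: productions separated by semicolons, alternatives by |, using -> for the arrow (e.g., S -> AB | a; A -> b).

Unit productions: Q->S.
Unit pairs (A ⇒* B via units): (Q,S).
S: inherits non-unit rules of {S} → QSQ | be.
A: inherits non-unit rules of {A} → Qe | be.
Q: inherits non-unit rules of {Q, S} → QSQ | bA | be | e.

S -> be | QSQ; A -> Qe | be; Q -> e | bA | be | QSQ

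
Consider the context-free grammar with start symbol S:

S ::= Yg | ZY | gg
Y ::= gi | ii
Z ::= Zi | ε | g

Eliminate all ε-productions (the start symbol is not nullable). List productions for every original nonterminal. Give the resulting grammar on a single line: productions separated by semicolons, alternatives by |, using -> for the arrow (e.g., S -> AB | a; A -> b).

Nullable set: {Z}.
S -> ZY: Z nullable, giving Y | ZY.
Drop Z -> ε.
Z -> Zi: Z nullable, giving Zi | i.
Unchanged (no nullable symbols): S -> Yg; S -> gg; Y -> gi; Y -> ii; Z -> g.

S -> Y | Yg | ZY | gg; Y -> gi | ii; Z -> g | i | Zi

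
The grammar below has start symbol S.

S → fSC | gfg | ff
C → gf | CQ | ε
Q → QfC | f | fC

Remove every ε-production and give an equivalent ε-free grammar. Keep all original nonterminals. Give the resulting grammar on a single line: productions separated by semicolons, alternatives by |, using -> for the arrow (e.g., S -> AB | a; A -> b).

S -> fS | ff | fSC | gfg; C -> Q | CQ | gf; Q -> f | Qf | fC | QfC

Nullable set: {C}.
S -> fSC: C nullable, giving fS | fSC.
Drop C -> ε.
C -> CQ: C nullable, giving CQ | Q.
Q -> QfC: C nullable, giving Qf | QfC.
Q -> fC: C nullable, giving f | fC.
Unchanged (no nullable symbols): S -> ff; S -> gfg; C -> gf; Q -> f.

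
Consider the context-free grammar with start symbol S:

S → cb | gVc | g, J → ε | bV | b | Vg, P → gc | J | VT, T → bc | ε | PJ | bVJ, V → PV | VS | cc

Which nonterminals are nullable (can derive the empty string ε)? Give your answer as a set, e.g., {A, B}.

Directly nullable (have an ε-rule): {J, T}.
P is nullable via P -> J (every symbol on the right is already known nullable).
Not nullable: S, V — each has a terminal in every rule's right-hand side or depends on a non-nullable symbol.

{J, P, T}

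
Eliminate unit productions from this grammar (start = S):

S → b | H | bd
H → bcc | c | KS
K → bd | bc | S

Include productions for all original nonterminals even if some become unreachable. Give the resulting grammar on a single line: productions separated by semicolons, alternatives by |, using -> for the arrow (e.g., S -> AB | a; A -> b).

Unit productions: K->S, S->H.
Unit pairs (A ⇒* B via units): (K,H), (K,S), (S,H).
S: inherits non-unit rules of {H, S} → KS | b | bcc | bd | c.
H: inherits non-unit rules of {H} → KS | bcc | c.
K: inherits non-unit rules of {H, K, S} → KS | b | bc | bcc | bd | c.

S -> b | c | KS | bd | bcc; H -> c | KS | bcc; K -> b | c | KS | bc | bd | bcc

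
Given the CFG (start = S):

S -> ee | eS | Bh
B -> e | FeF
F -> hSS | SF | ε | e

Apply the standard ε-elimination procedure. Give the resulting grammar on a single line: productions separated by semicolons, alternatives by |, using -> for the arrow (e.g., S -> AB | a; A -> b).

Nullable set: {F}.
B -> FeF: F, F nullable, giving Fe | FeF | e | eF.
Drop F -> ε.
F -> SF: F nullable, giving S | SF.
Unchanged (no nullable symbols): S -> Bh; S -> eS; S -> ee; B -> e; F -> e; F -> hSS.

S -> Bh | eS | ee; B -> e | Fe | eF | FeF; F -> S | e | SF | hSS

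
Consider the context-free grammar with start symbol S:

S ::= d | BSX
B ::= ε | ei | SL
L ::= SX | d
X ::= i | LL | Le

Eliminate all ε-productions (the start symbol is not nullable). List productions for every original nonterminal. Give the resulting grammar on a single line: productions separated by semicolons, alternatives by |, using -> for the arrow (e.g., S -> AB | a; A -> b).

S -> d | SX | BSX; B -> SL | ei; L -> d | SX; X -> i | LL | Le

Nullable set: {B}.
S -> BSX: B nullable, giving BSX | SX.
Drop B -> ε.
Unchanged (no nullable symbols): S -> d; B -> SL; B -> ei; L -> SX; L -> d; X -> LL; X -> Le; X -> i.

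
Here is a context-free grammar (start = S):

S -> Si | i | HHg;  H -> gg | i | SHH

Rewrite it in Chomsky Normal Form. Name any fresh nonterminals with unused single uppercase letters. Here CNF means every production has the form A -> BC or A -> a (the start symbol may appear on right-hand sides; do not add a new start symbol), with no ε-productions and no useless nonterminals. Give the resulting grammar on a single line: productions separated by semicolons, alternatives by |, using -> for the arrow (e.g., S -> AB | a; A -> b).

No ε-productions.
No unit productions to eliminate.
TERM: introduce A -> g, B -> i and substitute in every rule of length ≥2.
BIN: H -> SHH becomes H -> SC, C -> HH; S -> HHA becomes S -> HD, D -> HA.

S -> i | HD | SB; A -> g; B -> i; C -> HH; D -> HA; H -> i | AA | SC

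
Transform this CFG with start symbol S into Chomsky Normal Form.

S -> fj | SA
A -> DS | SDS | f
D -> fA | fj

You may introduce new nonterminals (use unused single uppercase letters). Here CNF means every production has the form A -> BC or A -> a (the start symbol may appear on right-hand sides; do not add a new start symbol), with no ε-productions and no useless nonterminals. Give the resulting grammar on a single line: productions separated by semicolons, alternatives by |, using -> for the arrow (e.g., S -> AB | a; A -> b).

S -> BC | SA; A -> f | DS | SE; B -> f; C -> j; D -> BA | BC; E -> DS

No ε-productions.
No unit productions to eliminate.
TERM: introduce B -> f, C -> j and substitute in every rule of length ≥2.
BIN: A -> SDS becomes A -> SE, E -> DS.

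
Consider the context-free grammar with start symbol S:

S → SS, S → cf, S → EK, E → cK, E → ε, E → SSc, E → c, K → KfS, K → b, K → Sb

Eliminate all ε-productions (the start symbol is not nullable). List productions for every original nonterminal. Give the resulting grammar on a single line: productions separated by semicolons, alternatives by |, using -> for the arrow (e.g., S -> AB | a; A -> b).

S -> K | EK | SS | cf; E -> c | cK | SSc; K -> b | Sb | KfS

Nullable set: {E}.
S -> EK: E nullable, giving EK | K.
Drop E -> ε.
Unchanged (no nullable symbols): S -> SS; S -> cf; E -> SSc; E -> c; E -> cK; K -> KfS; K -> Sb; K -> b.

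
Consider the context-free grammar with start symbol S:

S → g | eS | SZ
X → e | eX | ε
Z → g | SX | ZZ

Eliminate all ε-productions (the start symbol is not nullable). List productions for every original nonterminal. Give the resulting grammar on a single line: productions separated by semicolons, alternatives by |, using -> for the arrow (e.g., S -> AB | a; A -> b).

S -> g | SZ | eS; X -> e | eX; Z -> S | g | SX | ZZ

Nullable set: {X}.
Drop X -> ε.
X -> eX: X nullable, giving e | eX.
Z -> SX: X nullable, giving S | SX.
Unchanged (no nullable symbols): S -> SZ; S -> eS; S -> g; X -> e; Z -> ZZ; Z -> g.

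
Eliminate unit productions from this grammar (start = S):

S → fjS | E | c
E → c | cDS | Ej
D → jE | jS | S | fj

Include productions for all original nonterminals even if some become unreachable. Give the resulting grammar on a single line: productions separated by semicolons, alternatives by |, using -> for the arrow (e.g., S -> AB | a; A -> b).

Unit productions: D->S, S->E.
Unit pairs (A ⇒* B via units): (D,E), (D,S), (S,E).
S: inherits non-unit rules of {E, S} → Ej | c | cDS | fjS.
D: inherits non-unit rules of {D, E, S} → Ej | c | cDS | fj | fjS | jE | jS.
E: inherits non-unit rules of {E} → Ej | c | cDS.

S -> c | Ej | cDS | fjS; D -> c | Ej | fj | jE | jS | cDS | fjS; E -> c | Ej | cDS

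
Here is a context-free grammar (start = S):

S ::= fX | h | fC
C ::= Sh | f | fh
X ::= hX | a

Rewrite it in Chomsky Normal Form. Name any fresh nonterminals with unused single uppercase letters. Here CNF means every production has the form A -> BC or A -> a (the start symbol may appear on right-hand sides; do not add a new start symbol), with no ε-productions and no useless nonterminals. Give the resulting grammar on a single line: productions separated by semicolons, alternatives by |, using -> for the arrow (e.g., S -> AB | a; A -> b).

No ε-productions.
No unit productions to eliminate.
TERM: introduce B -> f, A -> h and substitute in every rule of length ≥2.

S -> h | BC | BX; A -> h; B -> f; C -> f | BA | SA; X -> a | AX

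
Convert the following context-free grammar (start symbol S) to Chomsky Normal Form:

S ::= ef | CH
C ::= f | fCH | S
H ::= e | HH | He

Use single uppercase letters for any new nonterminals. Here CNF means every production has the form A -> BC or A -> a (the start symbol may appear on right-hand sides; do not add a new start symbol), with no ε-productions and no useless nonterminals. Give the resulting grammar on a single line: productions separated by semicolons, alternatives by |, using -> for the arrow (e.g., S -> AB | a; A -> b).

S -> AB | CH; A -> e; B -> f; C -> f | AB | BD | CH; D -> CH; H -> e | HA | HH

No ε-productions.
After unit-elimination: S -> CH | ef; C -> f | CH | ef | fCH; H -> e | HH | He.
TERM: introduce A -> e, B -> f and substitute in every rule of length ≥2.
BIN: C -> BCH becomes C -> BD, D -> CH.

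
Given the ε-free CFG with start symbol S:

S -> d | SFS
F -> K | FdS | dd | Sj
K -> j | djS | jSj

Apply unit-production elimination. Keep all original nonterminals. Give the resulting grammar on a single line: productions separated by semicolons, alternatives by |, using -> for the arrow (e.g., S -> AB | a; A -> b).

S -> d | SFS; F -> j | Sj | dd | FdS | djS | jSj; K -> j | djS | jSj

Unit productions: F->K.
Unit pairs (A ⇒* B via units): (F,K).
S: inherits non-unit rules of {S} → SFS | d.
F: inherits non-unit rules of {F, K} → FdS | Sj | dd | djS | j | jSj.
K: inherits non-unit rules of {K} → djS | j | jSj.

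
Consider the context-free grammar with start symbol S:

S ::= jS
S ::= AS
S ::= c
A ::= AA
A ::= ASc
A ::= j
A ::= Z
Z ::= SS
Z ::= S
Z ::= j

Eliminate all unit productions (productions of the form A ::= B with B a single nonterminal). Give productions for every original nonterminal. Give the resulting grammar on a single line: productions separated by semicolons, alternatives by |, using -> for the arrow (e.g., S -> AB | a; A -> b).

S -> c | AS | jS; A -> c | j | AA | AS | SS | jS | ASc; Z -> c | j | AS | SS | jS

Unit productions: A->Z, Z->S.
Unit pairs (A ⇒* B via units): (A,S), (A,Z), (Z,S).
S: inherits non-unit rules of {S} → AS | c | jS.
A: inherits non-unit rules of {A, S, Z} → AA | AS | ASc | SS | c | j | jS.
Z: inherits non-unit rules of {S, Z} → AS | SS | c | j | jS.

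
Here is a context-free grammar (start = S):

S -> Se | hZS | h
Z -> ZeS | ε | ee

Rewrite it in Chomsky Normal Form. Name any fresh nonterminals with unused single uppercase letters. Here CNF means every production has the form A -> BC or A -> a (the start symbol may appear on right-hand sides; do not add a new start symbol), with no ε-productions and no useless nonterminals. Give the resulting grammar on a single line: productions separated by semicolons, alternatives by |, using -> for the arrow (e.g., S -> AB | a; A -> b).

Nullable: {Z}; after ε-elimination: S -> h | Se | hS | hZS; Z -> eS | ee | ZeS.
No unit productions to eliminate.
TERM: introduce A -> e, B -> h and substitute in every rule of length ≥2.
BIN: S -> BZS becomes S -> BC, C -> ZS; Z -> ZAS becomes Z -> ZD, D -> AS.

S -> h | BC | BS | SA; A -> e; B -> h; C -> ZS; D -> AS; Z -> AA | AS | ZD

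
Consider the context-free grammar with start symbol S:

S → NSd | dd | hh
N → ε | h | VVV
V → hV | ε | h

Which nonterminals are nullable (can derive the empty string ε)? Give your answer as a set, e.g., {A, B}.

{N, V}

Directly nullable (have an ε-rule): {N, V}.
Not nullable: S — each has a terminal in every rule's right-hand side or depends on a non-nullable symbol.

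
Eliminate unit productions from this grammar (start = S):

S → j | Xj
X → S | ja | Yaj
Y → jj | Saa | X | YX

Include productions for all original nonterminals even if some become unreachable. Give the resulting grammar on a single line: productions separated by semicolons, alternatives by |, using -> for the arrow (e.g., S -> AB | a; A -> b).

S -> j | Xj; X -> j | Xj | ja | Yaj; Y -> j | Xj | YX | ja | jj | Saa | Yaj

Unit productions: X->S, Y->X.
Unit pairs (A ⇒* B via units): (X,S), (Y,S), (Y,X).
S: inherits non-unit rules of {S} → Xj | j.
X: inherits non-unit rules of {S, X} → Xj | Yaj | j | ja.
Y: inherits non-unit rules of {S, X, Y} → Saa | Xj | YX | Yaj | j | ja | jj.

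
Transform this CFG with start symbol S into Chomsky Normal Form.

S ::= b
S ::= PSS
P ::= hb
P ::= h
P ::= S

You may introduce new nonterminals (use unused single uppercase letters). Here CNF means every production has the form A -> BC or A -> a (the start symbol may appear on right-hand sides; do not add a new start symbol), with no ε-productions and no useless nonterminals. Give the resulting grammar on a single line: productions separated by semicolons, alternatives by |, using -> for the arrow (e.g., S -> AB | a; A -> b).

No ε-productions.
After unit-elimination: S -> b | PSS; P -> b | h | hb | PSS.
TERM: introduce B -> b, A -> h and substitute in every rule of length ≥2.
BIN: P -> PSS becomes P -> PC, C -> SS; S -> PSS becomes S -> PD, D -> SS.

S -> b | PD; A -> h; B -> b; C -> SS; D -> SS; P -> b | h | AB | PC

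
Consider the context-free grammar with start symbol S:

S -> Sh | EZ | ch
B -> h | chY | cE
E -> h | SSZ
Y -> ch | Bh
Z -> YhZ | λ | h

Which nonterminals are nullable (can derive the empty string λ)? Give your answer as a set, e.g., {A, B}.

{Z}

Directly nullable (have an ε-rule): {Z}.
Not nullable: B, E, S, Y — each has a terminal in every rule's right-hand side or depends on a non-nullable symbol.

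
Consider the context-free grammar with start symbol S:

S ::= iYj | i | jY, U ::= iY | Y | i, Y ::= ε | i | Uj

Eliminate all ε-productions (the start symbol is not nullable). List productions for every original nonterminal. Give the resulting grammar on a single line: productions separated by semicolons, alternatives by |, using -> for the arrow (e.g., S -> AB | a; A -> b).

Nullable set: {U, Y}.
S -> iYj: Y nullable, giving iYj | ij.
S -> jY: Y nullable, giving j | jY.
U -> Y: Y nullable, giving Y.
U -> iY: Y nullable, giving i | iY.
Drop Y -> ε.
Y -> Uj: U nullable, giving Uj | j.
Unchanged (no nullable symbols): S -> i; U -> i; Y -> i.

S -> i | j | ij | jY | iYj; U -> Y | i | iY; Y -> i | j | Uj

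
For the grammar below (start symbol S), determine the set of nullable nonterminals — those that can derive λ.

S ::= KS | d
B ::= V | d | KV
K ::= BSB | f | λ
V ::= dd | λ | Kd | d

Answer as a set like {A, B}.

{B, K, V}

Directly nullable (have an ε-rule): {K, V}.
B is nullable via B -> V (every symbol on the right is already known nullable).
Not nullable: S — each has a terminal in every rule's right-hand side or depends on a non-nullable symbol.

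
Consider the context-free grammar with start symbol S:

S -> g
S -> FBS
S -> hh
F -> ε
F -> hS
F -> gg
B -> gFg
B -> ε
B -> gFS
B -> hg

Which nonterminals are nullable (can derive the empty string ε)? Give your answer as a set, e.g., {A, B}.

{B, F}

Directly nullable (have an ε-rule): {B, F}.
Not nullable: S — each has a terminal in every rule's right-hand side or depends on a non-nullable symbol.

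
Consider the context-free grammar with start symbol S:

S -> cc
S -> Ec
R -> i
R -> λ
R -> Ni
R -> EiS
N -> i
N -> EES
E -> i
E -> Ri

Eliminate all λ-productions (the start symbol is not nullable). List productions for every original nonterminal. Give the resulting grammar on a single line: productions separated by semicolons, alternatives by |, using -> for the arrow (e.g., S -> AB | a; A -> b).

S -> Ec | cc; E -> i | Ri; N -> i | EES; R -> i | Ni | EiS

Nullable set: {R}.
E -> Ri: R nullable, giving Ri | i.
Drop R -> λ.
Unchanged (no nullable symbols): S -> Ec; S -> cc; E -> i; N -> EES; N -> i; R -> EiS; R -> Ni; R -> i.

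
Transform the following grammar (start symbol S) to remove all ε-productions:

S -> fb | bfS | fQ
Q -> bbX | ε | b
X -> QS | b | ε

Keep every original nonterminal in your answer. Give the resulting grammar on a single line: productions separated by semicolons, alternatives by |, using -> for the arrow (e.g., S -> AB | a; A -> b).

Nullable set: {Q, X}.
S -> fQ: Q nullable, giving f | fQ.
Drop Q -> ε.
Q -> bbX: X nullable, giving bb | bbX.
Drop X -> ε.
X -> QS: Q nullable, giving QS | S.
Unchanged (no nullable symbols): S -> bfS; S -> fb; Q -> b; X -> b.

S -> f | fQ | fb | bfS; Q -> b | bb | bbX; X -> S | b | QS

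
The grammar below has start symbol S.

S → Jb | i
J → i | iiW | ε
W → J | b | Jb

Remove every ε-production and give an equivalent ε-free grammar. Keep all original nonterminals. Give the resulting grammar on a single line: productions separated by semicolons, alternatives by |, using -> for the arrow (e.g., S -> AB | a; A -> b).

S -> b | i | Jb; J -> i | ii | iiW; W -> J | b | Jb

Nullable set: {J, W}.
S -> Jb: J nullable, giving Jb | b.
Drop J -> ε.
J -> iiW: W nullable, giving ii | iiW.
W -> J: J nullable, giving J.
W -> Jb: J nullable, giving Jb | b.
Unchanged (no nullable symbols): S -> i; J -> i; W -> b.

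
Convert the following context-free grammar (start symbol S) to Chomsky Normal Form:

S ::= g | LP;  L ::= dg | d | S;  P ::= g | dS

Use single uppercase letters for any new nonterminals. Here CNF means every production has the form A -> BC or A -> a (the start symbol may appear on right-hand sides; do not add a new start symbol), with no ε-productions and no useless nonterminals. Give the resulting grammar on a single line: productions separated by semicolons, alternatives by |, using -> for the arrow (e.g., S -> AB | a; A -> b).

No ε-productions.
After unit-elimination: S -> g | LP; L -> d | g | LP | dg; P -> g | dS.
TERM: introduce A -> d, B -> g and substitute in every rule of length ≥2.

S -> g | LP; A -> d; B -> g; L -> d | g | AB | LP; P -> g | AS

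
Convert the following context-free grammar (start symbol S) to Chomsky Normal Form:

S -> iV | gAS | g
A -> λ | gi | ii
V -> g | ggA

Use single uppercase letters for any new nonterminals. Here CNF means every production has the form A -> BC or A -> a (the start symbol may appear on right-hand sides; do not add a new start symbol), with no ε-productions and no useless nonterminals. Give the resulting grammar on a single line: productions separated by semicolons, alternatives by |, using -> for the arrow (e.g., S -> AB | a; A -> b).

Nullable: {A}; after ε-elimination: S -> g | gS | iV | gAS; A -> gi | ii; V -> g | gg | ggA.
No unit productions to eliminate.
TERM: introduce B -> g, C -> i and substitute in every rule of length ≥2.
BIN: S -> BAS becomes S -> BD, D -> AS; V -> BBA becomes V -> BE, E -> BA.

S -> g | BD | BS | CV; A -> BC | CC; B -> g; C -> i; D -> AS; E -> BA; V -> g | BB | BE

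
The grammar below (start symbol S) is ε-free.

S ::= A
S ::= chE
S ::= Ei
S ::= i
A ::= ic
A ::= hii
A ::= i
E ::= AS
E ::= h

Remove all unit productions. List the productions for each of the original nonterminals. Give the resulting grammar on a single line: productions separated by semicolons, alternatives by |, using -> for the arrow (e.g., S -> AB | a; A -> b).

Unit productions: S->A.
Unit pairs (A ⇒* B via units): (S,A).
S: inherits non-unit rules of {A, S} → Ei | chE | hii | i | ic.
A: inherits non-unit rules of {A} → hii | i | ic.
E: inherits non-unit rules of {E} → AS | h.

S -> i | Ei | ic | chE | hii; A -> i | ic | hii; E -> h | AS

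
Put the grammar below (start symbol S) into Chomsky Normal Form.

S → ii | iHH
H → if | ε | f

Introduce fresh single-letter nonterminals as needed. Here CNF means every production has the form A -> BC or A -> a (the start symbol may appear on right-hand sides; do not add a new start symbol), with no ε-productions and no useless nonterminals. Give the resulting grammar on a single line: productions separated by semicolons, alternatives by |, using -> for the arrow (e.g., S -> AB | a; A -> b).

S -> i | AA | AC | AH; A -> i; B -> f; C -> HH; H -> f | AB

Nullable: {H}; after ε-elimination: S -> i | iH | ii | iHH; H -> f | if.
No unit productions to eliminate.
TERM: introduce B -> f, A -> i and substitute in every rule of length ≥2.
BIN: S -> AHH becomes S -> AC, C -> HH.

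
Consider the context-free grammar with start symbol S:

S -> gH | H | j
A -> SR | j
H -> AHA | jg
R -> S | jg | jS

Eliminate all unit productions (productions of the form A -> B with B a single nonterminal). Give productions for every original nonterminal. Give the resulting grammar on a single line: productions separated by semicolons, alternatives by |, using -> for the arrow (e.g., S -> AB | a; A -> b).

Unit productions: R->S, S->H.
Unit pairs (A ⇒* B via units): (R,H), (R,S), (S,H).
S: inherits non-unit rules of {H, S} → AHA | gH | j | jg.
A: inherits non-unit rules of {A} → SR | j.
H: inherits non-unit rules of {H} → AHA | jg.
R: inherits non-unit rules of {H, R, S} → AHA | gH | j | jS | jg.

S -> j | gH | jg | AHA; A -> j | SR; H -> jg | AHA; R -> j | gH | jS | jg | AHA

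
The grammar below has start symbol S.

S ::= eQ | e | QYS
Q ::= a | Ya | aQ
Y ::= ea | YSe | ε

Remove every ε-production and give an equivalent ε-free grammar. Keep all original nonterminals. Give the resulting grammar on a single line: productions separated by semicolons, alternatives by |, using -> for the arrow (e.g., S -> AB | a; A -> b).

Nullable set: {Y}.
S -> QYS: Y nullable, giving QS | QYS.
Q -> Ya: Y nullable, giving Ya | a.
Drop Y -> ε.
Y -> YSe: Y nullable, giving Se | YSe.
Unchanged (no nullable symbols): S -> e; S -> eQ; Q -> a; Q -> aQ; Y -> ea.

S -> e | QS | eQ | QYS; Q -> a | Ya | aQ; Y -> Se | ea | YSe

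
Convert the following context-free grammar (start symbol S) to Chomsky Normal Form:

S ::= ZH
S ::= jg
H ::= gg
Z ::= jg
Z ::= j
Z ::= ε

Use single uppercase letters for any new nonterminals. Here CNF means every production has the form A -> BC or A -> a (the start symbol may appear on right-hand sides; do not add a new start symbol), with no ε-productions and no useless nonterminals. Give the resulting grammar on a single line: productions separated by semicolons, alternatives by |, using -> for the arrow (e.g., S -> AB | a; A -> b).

Nullable: {Z}; after ε-elimination: S -> H | ZH | jg; H -> gg; Z -> j | jg.
After unit-elimination: S -> ZH | gg | jg; H -> gg; Z -> j | jg.
TERM: introduce A -> g, B -> j and substitute in every rule of length ≥2.

S -> AA | BA | ZH; A -> g; B -> j; H -> AA; Z -> j | BA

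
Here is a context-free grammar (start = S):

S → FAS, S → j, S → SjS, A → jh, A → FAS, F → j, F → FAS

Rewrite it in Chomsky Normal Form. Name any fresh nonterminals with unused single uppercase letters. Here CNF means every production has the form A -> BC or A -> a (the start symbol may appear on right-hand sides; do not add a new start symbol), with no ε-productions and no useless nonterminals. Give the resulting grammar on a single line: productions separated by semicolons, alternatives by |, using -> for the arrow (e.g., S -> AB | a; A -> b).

S -> j | FG | SH; A -> BC | FD; B -> j; C -> h; D -> AS; E -> AS; F -> j | FE; G -> AS; H -> BS

No ε-productions.
No unit productions to eliminate.
TERM: introduce C -> h, B -> j and substitute in every rule of length ≥2.
BIN: A -> FAS becomes A -> FD, D -> AS; F -> FAS becomes F -> FE, E -> AS; S -> FAS becomes S -> FG, G -> AS; S -> SBS becomes S -> SH, H -> BS.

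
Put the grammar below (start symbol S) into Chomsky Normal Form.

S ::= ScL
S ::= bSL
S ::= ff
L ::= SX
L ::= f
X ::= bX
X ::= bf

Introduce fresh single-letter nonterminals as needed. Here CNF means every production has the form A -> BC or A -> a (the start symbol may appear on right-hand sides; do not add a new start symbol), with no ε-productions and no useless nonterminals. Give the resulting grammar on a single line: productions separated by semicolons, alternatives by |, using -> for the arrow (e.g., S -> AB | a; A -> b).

No ε-productions.
No unit productions to eliminate.
TERM: introduce B -> b, A -> c, C -> f and substitute in every rule of length ≥2.
BIN: S -> BSL becomes S -> BD, D -> SL; S -> SAL becomes S -> SE, E -> AL.

S -> BD | CC | SE; A -> c; B -> b; C -> f; D -> SL; E -> AL; L -> f | SX; X -> BC | BX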